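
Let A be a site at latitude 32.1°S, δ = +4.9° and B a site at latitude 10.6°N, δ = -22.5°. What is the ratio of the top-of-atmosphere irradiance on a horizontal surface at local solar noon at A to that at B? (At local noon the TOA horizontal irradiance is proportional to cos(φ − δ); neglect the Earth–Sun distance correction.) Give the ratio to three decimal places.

0.953

A: cos θ_z = cos(-32.1° − (4.9°)) = 0.7986.
B: cos θ_z = cos(10.6° − (-22.5°)) = 0.8377.
Ratio A/B = 0.7986 / 0.8377 = 0.9533.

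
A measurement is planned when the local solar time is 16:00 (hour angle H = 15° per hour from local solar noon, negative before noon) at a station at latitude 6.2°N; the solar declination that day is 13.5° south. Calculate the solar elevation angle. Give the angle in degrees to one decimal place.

Hour angle H = 15° × (16 − 12) = 60.00°.
cos θ_z = sin φ sin δ + cos φ cos δ cos H = (0.1080)(-0.2334) + (0.9942)(0.9724)(0.5000) = 0.4582.
θ_z = arccos(0.4582) = 62.73°, so the elevation is 90° − 62.73° = 27.27°.

27.3°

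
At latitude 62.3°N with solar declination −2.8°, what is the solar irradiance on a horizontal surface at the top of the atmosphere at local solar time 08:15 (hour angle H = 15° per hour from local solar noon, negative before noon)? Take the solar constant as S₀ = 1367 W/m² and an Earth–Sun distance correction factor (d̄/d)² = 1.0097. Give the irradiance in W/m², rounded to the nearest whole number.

Hour angle H = 15° × (8.25 − 12) = -56.25°.
With φ = 62.3°, δ = -2.8°, H = -56.25°: sin φ sin δ = -0.0433, cos φ cos δ cos H = 0.2579, so cos θ_z = 0.2146.
Top-of-atmosphere irradiance = S₀ (d̄/d)² cos θ_z = 1367 × 1.0097 × 0.2146 = 296.20 W/m².

296 W/m²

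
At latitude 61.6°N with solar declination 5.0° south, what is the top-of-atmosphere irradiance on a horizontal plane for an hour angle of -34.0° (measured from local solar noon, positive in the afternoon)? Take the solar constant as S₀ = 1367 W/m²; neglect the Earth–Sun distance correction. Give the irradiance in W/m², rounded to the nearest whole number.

432 W/m²

With φ = 61.6°, δ = -5.0°, H = -34.00°: sin φ sin δ = -0.0767, cos φ cos δ cos H = 0.3928, so cos θ_z = 0.3161.
Top-of-atmosphere irradiance = S₀ cos θ_z = 1367 × 0.3161 = 432.11 W/m².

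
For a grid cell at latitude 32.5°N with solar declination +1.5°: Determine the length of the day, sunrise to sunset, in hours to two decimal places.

−tan φ tan δ = −(0.6371)(0.0262) = -0.0167; H_s = arccos(-0.0167) = 90.96°.
Day length = 2 H_s / 15° h⁻¹ = 181.92° / 15 = 12.128 h.

12.13 hours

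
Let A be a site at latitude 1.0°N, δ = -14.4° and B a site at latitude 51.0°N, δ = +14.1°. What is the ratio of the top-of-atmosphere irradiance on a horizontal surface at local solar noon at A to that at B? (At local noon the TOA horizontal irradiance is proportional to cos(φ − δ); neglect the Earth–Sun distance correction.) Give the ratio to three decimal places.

A: cos θ_z = cos(1.0° − (-14.4°)) = 0.9641.
B: cos θ_z = cos(51.0° − (14.1°)) = 0.7997.
Ratio A/B = 0.9641 / 0.7997 = 1.2056.

1.206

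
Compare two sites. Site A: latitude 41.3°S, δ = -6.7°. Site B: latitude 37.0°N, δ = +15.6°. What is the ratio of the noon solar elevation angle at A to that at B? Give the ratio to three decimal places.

0.808

A: 90° − |-41.3 − (-6.7)| = 55.40°.
B: 90° − |37.0 − (15.6)| = 68.60°.
Ratio A/B = 55.4000 / 68.6000 = 0.8076.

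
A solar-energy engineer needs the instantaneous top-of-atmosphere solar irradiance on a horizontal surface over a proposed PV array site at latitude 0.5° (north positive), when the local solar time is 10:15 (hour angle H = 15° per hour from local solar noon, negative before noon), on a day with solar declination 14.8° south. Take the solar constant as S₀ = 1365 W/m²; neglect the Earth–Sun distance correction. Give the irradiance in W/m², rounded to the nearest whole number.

1181 W/m²

Hour angle H = 15° × (10.25 − 12) = -26.25°.
cos θ_z = sin(0.5°) sin(-14.8°) + cos(0.5°) cos(-14.8°) cos(-26.25°) = -0.0022 + 0.8671 = 0.8649.
Top-of-atmosphere irradiance = S₀ cos θ_z = 1365 × 0.8649 = 1180.59 W/m².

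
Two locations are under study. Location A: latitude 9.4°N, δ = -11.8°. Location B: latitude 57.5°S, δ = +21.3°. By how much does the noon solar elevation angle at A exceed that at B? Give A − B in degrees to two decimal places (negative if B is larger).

+57.60°

A: 90° − |9.4 − (-11.8)| = 68.80°.
B: 90° − |-57.5 − (21.3)| = 11.20°.
A − B = 68.80 − 11.20 = 57.60°.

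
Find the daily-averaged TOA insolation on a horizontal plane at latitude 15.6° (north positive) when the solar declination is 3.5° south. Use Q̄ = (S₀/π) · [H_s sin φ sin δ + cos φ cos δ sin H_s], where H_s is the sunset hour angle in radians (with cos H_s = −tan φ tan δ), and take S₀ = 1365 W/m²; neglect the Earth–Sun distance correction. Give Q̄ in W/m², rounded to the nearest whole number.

The sunset hour angle satisfies cos H_s = −tan φ tan δ = 0.0171, giving H_s = 89.02°. In radians, H_s = 1.5537.
H_s sin φ sin δ = 1.5537 × 0.2689 × -0.0610 = -0.0255.
cos φ cos δ sin H_s = 0.9632 × 0.9981 × 0.9999 = 0.9613.
Q̄ = (1365/π) × (-0.0255 + 0.9613) = 434.49 × 0.9358 = 406.60 W/m².

407 W/m²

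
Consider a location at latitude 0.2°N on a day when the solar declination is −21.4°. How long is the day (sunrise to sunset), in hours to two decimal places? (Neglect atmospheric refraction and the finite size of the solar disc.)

11.99 hours

The sunset hour angle satisfies cos H_s = −tan φ tan δ = 0.0014, giving H_s = 89.92°.
Day length = 2 H_s / 15° h⁻¹ = 179.84° / 15 = 11.989 h.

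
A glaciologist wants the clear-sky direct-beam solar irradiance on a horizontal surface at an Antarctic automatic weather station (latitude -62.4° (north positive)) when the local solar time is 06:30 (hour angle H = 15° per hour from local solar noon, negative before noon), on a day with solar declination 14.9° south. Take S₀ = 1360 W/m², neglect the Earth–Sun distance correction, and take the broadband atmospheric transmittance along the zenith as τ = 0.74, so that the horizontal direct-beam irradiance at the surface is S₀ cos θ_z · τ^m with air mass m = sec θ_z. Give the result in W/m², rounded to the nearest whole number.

136 W/m²

Hour angle H = 15° × (6.5 − 12) = -82.50°.
cos θ_z = sin φ sin δ + cos φ cos δ cos H = (-0.8862)(-0.2571) + (0.4633)(0.9664)(0.1305) = 0.2863.
Air mass m = 1/cos θ_z = 1/0.2863 = 3.493; τ^m = 0.74^3.493 = 0.3493.
Surface direct beam = 1360 × 0.2863 × 0.3493 = 136.01 W/m².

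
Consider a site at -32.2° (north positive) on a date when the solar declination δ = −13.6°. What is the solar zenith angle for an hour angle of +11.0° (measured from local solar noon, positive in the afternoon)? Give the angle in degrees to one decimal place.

21.1°

cos θ_z = sin(-32.2°) sin(-13.6°) + cos(-32.2°) cos(-13.6°) cos(11.00°) = 0.1253 + 0.8074 = 0.9327.
θ_z = arccos(0.9327) = 21.14°.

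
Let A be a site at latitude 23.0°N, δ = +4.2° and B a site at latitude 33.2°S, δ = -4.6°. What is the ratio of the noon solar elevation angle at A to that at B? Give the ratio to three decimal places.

A: 90° − |23.0 − (4.2)| = 71.20°.
B: 90° − |-33.2 − (-4.6)| = 61.40°.
Ratio A/B = 71.2000 / 61.4000 = 1.1596.

1.160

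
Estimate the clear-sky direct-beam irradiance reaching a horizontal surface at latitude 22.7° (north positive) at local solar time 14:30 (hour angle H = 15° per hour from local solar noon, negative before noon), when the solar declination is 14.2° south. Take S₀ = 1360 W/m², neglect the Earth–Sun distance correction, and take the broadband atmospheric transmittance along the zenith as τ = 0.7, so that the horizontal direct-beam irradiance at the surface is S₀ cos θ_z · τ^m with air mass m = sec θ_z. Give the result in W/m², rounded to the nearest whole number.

Hour angle H = 15° × (14.5 − 12) = 37.50°.
cos θ_z = sin φ sin δ + cos φ cos δ cos H = (0.3859)(-0.2453) + (0.9225)(0.9694)(0.7934) = 0.6149.
Air mass m = 1/cos θ_z = 1/0.6149 = 1.626; τ^m = 0.7^1.626 = 0.5599.
Surface direct beam = 1360 × 0.6149 × 0.5599 = 468.22 W/m².

468 W/m²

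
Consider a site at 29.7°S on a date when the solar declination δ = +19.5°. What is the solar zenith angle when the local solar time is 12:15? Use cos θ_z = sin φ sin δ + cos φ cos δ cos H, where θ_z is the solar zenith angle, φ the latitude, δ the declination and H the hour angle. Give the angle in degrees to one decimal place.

49.3°

Hour angle H = 15° × (12.25 − 12) = 3.75°.
With φ = -29.7°, δ = 19.5°, H = 3.75°: sin φ sin δ = -0.1654, cos φ cos δ cos H = 0.8171, so cos θ_z = 0.6517.
θ_z = arccos(0.6517) = 49.33°.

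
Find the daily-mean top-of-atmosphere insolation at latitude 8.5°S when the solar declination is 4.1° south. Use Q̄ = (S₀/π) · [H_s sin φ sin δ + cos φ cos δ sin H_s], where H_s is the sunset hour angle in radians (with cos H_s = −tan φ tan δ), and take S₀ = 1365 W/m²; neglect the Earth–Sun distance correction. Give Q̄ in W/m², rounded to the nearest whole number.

The sunset hour angle satisfies cos H_s = −tan φ tan δ = -0.0107, giving H_s = 90.61°. In radians, H_s = 1.5814.
H_s sin φ sin δ = 1.5814 × -0.1478 × -0.0715 = 0.0167.
cos φ cos δ sin H_s = 0.9890 × 0.9974 × 0.9999 = 0.9863.
Q̄ = (1365/π) × (0.0167 + 0.9863) = 434.49 × 1.0030 = 435.79 W/m².

436 W/m²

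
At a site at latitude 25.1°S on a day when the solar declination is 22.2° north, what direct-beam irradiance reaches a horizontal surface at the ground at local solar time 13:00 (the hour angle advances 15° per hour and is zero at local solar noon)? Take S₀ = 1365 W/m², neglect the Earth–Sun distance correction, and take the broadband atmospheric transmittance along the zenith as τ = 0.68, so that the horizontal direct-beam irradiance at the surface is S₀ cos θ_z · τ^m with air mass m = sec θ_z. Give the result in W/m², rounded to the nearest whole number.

490 W/m²

Hour angle H = 15° × (13 − 12) = 15.00°.
cos θ_z = sin(-25.1°) sin(22.2°) + cos(-25.1°) cos(22.2°) cos(15.00°) = -0.1603 + 0.8099 = 0.6496.
Air mass m = 1/cos θ_z = 1/0.6496 = 1.539; τ^m = 0.68^1.539 = 0.5524.
Surface direct beam = 1365 × 0.6496 × 0.5524 = 489.82 W/m².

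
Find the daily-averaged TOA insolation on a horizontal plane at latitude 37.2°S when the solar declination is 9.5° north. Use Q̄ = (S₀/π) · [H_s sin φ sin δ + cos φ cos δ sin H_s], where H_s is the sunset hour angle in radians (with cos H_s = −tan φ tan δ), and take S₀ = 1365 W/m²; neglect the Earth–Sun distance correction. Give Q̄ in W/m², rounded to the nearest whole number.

cos H_s = −tan(-37.2°) · tan(9.5°) = 0.1270, so H_s = arccos(0.1270) = 82.70°. In radians, H_s = 1.4434.
H_s sin φ sin δ = 1.4434 × -0.6046 × 0.1650 = -0.1440.
cos φ cos δ sin H_s = 0.7965 × 0.9863 × 0.9919 = 0.7792.
Q̄ = (1365/π) × (-0.1440 + 0.7792) = 434.49 × 0.6352 = 275.99 W/m².

276 W/m²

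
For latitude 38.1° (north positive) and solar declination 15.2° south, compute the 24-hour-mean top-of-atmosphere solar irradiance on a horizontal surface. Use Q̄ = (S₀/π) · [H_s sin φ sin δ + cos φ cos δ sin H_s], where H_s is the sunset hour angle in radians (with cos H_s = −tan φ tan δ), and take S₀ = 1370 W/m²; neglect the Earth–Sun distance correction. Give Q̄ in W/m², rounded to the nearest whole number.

The sunset hour angle satisfies cos H_s = −tan φ tan δ = 0.2130, giving H_s = 77.70°. In radians, H_s = 1.3561.
H_s sin φ sin δ = 1.3561 × 0.6170 × -0.2622 = -0.2194.
cos φ cos δ sin H_s = 0.7869 × 0.9650 × 0.9770 = 0.7419.
Q̄ = (1370/π) × (-0.2194 + 0.7419) = 436.08 × 0.5225 = 227.85 W/m².

228 W/m²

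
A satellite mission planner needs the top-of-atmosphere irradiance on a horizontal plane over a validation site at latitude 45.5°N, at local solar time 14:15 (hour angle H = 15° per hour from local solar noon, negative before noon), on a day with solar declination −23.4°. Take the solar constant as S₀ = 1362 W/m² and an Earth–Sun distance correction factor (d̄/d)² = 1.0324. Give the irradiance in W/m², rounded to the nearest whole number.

Hour angle H = 15° × (14.25 − 12) = 33.75°.
cos θ_z = sin(45.5°) sin(-23.4°) + cos(45.5°) cos(-23.4°) cos(33.75°) = -0.2833 + 0.5349 = 0.2516.
Top-of-atmosphere irradiance = S₀ (d̄/d)² cos θ_z = 1362 × 1.0324 × 0.2516 = 353.78 W/m².

354 W/m²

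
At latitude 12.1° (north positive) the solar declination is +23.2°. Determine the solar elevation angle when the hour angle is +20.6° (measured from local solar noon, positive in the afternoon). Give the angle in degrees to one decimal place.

67.5°

With φ = 12.1°, δ = 23.2°, H = 20.60°: sin φ sin δ = 0.0826, cos φ cos δ cos H = 0.8413, so cos θ_z = 0.9239.
θ_z = arccos(0.9239) = 22.50°, so the elevation is 90° − 22.50° = 67.50°.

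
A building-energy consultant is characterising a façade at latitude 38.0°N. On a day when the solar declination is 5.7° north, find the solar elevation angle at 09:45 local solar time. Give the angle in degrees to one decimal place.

Hour angle H = 15° × (9.75 − 12) = -33.75°.
With φ = 38.0°, δ = 5.7°, H = -33.75°: sin φ sin δ = 0.0611, cos φ cos δ cos H = 0.6520, so cos θ_z = 0.7131.
θ_z = arccos(0.7131) = 44.51°, so the elevation is 90° − 44.51° = 45.49°.

45.5°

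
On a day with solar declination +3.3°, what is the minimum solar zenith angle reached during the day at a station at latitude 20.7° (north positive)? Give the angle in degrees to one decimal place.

17.4°

At local solar noon the hour angle is zero, so the zenith angle is |φ − δ| = |20.7° − (3.3°)| = 17.4°.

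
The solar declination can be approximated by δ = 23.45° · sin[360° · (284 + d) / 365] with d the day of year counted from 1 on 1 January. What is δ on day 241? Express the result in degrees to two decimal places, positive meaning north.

+8.86°

360 × (284 + 241) / 365 = 517.808°; sin(517.808°) = 0.3777.
δ = 23.45 × 0.3777 = 8.857° ≈ +8.86°.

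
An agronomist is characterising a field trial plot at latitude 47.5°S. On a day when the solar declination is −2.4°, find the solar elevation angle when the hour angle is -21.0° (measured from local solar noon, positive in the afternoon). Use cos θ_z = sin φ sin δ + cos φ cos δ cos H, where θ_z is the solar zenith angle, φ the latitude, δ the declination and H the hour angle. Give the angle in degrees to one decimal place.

cos θ_z = sin(-47.5°) sin(-2.4°) + cos(-47.5°) cos(-2.4°) cos(-21.00°) = 0.0309 + 0.6302 = 0.6611.
θ_z = arccos(0.6611) = 48.62°, so the elevation is 90° − 48.62° = 41.38°.

41.4°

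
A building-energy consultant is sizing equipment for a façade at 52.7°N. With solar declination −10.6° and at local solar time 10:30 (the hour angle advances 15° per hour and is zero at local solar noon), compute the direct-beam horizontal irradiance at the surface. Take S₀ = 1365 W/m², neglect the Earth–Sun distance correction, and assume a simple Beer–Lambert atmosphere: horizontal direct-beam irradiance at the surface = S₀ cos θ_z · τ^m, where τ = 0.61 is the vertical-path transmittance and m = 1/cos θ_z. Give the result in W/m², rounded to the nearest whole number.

162 W/m²

Hour angle H = 15° × (10.5 − 12) = -22.50°.
cos θ_z = sin φ sin δ + cos φ cos δ cos H = (0.7955)(-0.1840) + (0.6060)(0.9829)(0.9239) = 0.4039.
Air mass m = 1/cos θ_z = 1/0.4039 = 2.476; τ^m = 0.61^2.476 = 0.2941.
Surface direct beam = 1365 × 0.4039 × 0.2941 = 162.14 W/m².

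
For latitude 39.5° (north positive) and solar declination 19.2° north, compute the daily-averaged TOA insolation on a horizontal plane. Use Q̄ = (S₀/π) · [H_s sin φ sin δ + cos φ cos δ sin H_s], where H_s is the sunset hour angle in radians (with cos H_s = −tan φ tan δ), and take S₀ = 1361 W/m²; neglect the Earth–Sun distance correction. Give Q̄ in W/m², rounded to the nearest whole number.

−tan φ tan δ = −(0.8243)(0.3482) = -0.2870; H_s = arccos(-0.2870) = 106.68°. In radians, H_s = 1.8619.
H_s sin φ sin δ = 1.8619 × 0.6361 × 0.3289 = 0.3895.
cos φ cos δ sin H_s = 0.7716 × 0.9444 × 0.9579 = 0.6980.
Q̄ = (1361/π) × (0.3895 + 0.6980) = 433.22 × 1.0875 = 471.13 W/m².

471 W/m²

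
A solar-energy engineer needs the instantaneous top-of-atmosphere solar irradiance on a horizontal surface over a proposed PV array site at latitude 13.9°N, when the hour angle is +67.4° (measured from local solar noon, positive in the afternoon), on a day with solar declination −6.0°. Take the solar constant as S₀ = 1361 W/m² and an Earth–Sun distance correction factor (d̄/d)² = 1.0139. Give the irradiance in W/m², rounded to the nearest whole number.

477 W/m²

With φ = 13.9°, δ = -6.0°, H = 67.40°: sin φ sin δ = -0.0251, cos φ cos δ cos H = 0.3710, so cos θ_z = 0.3459.
Top-of-atmosphere irradiance = S₀ (d̄/d)² cos θ_z = 1361 × 1.0139 × 0.3459 = 477.31 W/m².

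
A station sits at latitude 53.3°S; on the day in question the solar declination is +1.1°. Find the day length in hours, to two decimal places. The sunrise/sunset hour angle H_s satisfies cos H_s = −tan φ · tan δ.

11.80 hours

cos H_s = −tan(-53.3°) · tan(1.1°) = 0.0258, so H_s = arccos(0.0258) = 88.52°.
Day length = 2 H_s / 15° h⁻¹ = 177.04° / 15 = 11.803 h.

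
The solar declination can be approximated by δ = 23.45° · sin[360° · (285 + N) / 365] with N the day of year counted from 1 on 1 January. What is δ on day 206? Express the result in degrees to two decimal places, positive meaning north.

+19.38°

360 × (285 + 206) / 365 = 484.274°; sin(484.274°) = 0.8264.
δ = 23.45 × 0.8264 = 19.379° ≈ +19.38°.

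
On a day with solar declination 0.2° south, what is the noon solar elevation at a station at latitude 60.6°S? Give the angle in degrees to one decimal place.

29.6°

At local solar noon the hour angle is zero, so the elevation is 90° − |φ − δ| = 90° − |-60.6° − (-0.2°)| = 90° − 60.4° = 29.6°.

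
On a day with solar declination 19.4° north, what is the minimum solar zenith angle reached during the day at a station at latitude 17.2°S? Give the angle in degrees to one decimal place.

36.6°

At local solar noon the hour angle is zero, so the zenith angle is |φ − δ| = |-17.2° − (19.4°)| = 36.6°.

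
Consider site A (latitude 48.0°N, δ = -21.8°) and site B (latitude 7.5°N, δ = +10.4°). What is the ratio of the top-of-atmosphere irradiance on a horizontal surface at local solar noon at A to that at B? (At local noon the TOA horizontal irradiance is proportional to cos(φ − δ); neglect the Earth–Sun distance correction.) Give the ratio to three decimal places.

A: cos θ_z = cos(48.0° − (-21.8°)) = 0.3453.
B: cos θ_z = cos(7.5° − (10.4°)) = 0.9987.
Ratio A/B = 0.3453 / 0.9987 = 0.3457.

0.346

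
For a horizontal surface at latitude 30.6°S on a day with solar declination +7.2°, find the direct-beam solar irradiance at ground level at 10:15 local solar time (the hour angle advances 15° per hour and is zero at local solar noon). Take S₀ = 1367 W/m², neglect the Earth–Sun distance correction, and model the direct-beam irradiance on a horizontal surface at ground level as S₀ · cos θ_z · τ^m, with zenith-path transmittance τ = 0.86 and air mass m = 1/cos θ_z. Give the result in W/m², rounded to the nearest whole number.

Hour angle H = 15° × (10.25 − 12) = -26.25°.
With φ = -30.6°, δ = 7.2°, H = -26.25°: sin φ sin δ = -0.0638, cos φ cos δ cos H = 0.7659, so cos θ_z = 0.7021.
Air mass m = 1/cos θ_z = 1/0.7021 = 1.424; τ^m = 0.86^1.424 = 0.8067.
Surface direct beam = 1367 × 0.7021 × 0.8067 = 774.25 W/m².

774 W/m²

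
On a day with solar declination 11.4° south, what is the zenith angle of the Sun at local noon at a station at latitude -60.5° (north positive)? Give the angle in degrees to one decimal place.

49.1°

At local solar noon the hour angle is zero, so the zenith angle is |φ − δ| = |-60.5° − (-11.4°)| = 49.1°.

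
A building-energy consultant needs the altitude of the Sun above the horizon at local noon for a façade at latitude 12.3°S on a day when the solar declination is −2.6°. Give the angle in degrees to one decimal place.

At local solar noon the hour angle is zero, so the elevation is 90° − |φ − δ| = 90° − |-12.3° − (-2.6°)| = 90° − 9.7° = 80.3°.

80.3°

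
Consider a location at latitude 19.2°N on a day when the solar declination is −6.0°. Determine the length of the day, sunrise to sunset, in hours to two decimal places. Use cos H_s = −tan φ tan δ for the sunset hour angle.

11.72 hours

cos H_s = −tan(19.2°) · tan(-6.0°) = 0.0366, so H_s = arccos(0.0366) = 87.90°.
Day length = 2 H_s / 15° h⁻¹ = 175.80° / 15 = 11.720 h.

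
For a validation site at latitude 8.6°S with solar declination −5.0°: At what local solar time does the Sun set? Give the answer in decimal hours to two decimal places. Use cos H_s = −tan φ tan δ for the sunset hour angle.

−tan φ tan δ = −(-0.1512)(-0.0875) = -0.0132; H_s = arccos(-0.0132) = 90.76°.
Sunset is at 12 + H_s/15 = 12 + 6.051 = 18.051 h local solar time.

18.05 h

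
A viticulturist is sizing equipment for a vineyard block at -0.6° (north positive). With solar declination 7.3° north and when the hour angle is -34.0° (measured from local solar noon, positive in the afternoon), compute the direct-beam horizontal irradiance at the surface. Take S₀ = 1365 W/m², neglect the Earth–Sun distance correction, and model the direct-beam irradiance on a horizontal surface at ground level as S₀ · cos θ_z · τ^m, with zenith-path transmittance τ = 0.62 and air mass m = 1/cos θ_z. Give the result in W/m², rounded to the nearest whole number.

626 W/m²

cos θ_z = sin φ sin δ + cos φ cos δ cos H = (-0.0105)(0.1271) + (0.9999)(0.9919)(0.8290) = 0.8209.
Air mass m = 1/cos θ_z = 1/0.8209 = 1.218; τ^m = 0.62^1.218 = 0.5586.
Surface direct beam = 1365 × 0.8209 × 0.5586 = 625.93 W/m².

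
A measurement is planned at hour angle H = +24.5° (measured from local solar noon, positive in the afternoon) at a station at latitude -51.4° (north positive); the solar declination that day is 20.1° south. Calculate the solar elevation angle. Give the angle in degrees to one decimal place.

53.3°

With φ = -51.4°, δ = -20.1°, H = 24.50°: sin φ sin δ = 0.2686, cos φ cos δ cos H = 0.5331, so cos θ_z = 0.8017.
θ_z = arccos(0.8017) = 36.71°, so the elevation is 90° − 36.71° = 53.29°.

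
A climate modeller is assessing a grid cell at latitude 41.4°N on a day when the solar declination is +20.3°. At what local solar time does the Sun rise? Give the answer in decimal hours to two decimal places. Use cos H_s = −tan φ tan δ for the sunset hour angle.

cos H_s = −tan(41.4°) · tan(20.3°) = -0.3261, so H_s = arccos(-0.3261) = 109.03°.
Sunrise is at 12 − H_s/15 = 12 − 7.269 = 4.731 h local solar time.

4.73 h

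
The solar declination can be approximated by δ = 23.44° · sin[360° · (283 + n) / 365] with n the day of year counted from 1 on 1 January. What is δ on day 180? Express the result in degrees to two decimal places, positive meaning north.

360 × (283 + 180) / 365 = 456.658°; sin(456.658°) = 0.9933.
δ = 23.44 × 0.9933 = 23.283° ≈ +23.28°.

+23.28°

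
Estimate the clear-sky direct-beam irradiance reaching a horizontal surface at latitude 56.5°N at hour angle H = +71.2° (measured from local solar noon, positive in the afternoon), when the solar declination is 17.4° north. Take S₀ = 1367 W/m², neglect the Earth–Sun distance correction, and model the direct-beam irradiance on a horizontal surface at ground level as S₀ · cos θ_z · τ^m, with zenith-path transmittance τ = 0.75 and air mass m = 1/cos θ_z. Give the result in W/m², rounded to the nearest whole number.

cos θ_z = sin(56.5°) sin(17.4°) + cos(56.5°) cos(17.4°) cos(71.20°) = 0.2494 + 0.1697 = 0.4191.
Air mass m = 1/cos θ_z = 1/0.4191 = 2.386; τ^m = 0.75^2.386 = 0.5034.
Surface direct beam = 1367 × 0.4191 × 0.5034 = 288.40 W/m².

288 W/m²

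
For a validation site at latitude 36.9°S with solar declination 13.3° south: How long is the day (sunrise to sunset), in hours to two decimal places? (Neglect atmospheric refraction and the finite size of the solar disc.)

13.36 hours

−tan φ tan δ = −(-0.7508)(-0.2364) = -0.1775; H_s = arccos(-0.1775) = 100.22°.
Day length = 2 H_s / 15° h⁻¹ = 200.44° / 15 = 13.363 h.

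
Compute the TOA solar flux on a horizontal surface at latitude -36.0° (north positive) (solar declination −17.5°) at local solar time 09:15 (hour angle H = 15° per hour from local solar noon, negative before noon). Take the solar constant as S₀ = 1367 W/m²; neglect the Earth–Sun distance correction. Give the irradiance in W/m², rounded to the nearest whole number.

Hour angle H = 15° × (9.25 − 12) = -41.25°.
cos θ_z = sin(-36.0°) sin(-17.5°) + cos(-36.0°) cos(-17.5°) cos(-41.25°) = 0.1768 + 0.5801 = 0.7569.
Top-of-atmosphere irradiance = S₀ cos θ_z = 1367 × 0.7569 = 1034.68 W/m².

1035 W/m²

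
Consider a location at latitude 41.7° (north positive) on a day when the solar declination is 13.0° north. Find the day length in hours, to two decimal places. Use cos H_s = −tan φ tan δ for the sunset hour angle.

cos H_s = −tan(41.7°) · tan(13.0°) = -0.2057, so H_s = arccos(-0.2057) = 101.87°.
Day length = 2 H_s / 15° h⁻¹ = 203.74° / 15 = 13.583 h.

13.58 hours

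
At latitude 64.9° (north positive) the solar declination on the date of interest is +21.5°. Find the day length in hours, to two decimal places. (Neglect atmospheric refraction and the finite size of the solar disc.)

The sunset hour angle satisfies cos H_s = −tan φ tan δ = -0.8409, giving H_s = 147.24°.
Day length = 2 H_s / 15° h⁻¹ = 294.48° / 15 = 19.632 h.

19.63 hours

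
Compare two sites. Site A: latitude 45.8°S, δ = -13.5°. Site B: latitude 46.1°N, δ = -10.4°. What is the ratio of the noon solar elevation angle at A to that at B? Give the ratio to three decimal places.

1.722

A: 90° − |-45.8 − (-13.5)| = 57.70°.
B: 90° − |46.1 − (-10.4)| = 33.50°.
Ratio A/B = 57.7000 / 33.5000 = 1.7224.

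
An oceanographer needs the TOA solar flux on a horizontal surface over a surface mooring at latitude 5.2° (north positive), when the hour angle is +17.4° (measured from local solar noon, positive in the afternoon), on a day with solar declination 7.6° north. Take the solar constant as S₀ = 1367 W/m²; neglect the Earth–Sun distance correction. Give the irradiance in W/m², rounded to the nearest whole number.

1304 W/m²

cos θ_z = sin φ sin δ + cos φ cos δ cos H = (0.0906)(0.1323) + (0.9959)(0.9912)(0.9542) = 0.9539.
Top-of-atmosphere irradiance = S₀ cos θ_z = 1367 × 0.9539 = 1303.98 W/m².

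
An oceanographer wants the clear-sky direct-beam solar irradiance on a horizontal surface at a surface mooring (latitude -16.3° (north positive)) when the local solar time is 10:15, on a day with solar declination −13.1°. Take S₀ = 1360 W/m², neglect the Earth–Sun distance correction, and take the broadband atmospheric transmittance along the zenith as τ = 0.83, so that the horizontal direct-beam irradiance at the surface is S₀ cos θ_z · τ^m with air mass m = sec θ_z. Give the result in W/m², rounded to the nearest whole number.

998 W/m²

Hour angle H = 15° × (10.25 − 12) = -26.25°.
cos θ_z = sin φ sin δ + cos φ cos δ cos H = (-0.2807)(-0.2267) + (0.9598)(0.9740)(0.8969) = 0.9021.
Air mass m = 1/cos θ_z = 1/0.9021 = 1.109; τ^m = 0.83^1.109 = 0.8133.
Surface direct beam = 1360 × 0.9021 × 0.8133 = 997.80 W/m².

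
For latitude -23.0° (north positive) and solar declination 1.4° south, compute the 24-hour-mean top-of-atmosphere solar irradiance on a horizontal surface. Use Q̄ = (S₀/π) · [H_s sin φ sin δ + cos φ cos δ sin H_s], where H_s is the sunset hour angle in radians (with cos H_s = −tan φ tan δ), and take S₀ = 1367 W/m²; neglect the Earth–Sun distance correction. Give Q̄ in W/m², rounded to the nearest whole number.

407 W/m²

The sunset hour angle satisfies cos H_s = −tan φ tan δ = -0.0104, giving H_s = 90.60°. In radians, H_s = 1.5813.
H_s sin φ sin δ = 1.5813 × -0.3907 × -0.0244 = 0.0151.
cos φ cos δ sin H_s = 0.9205 × 0.9997 × 0.9999 = 0.9201.
Q̄ = (1367/π) × (0.0151 + 0.9201) = 435.13 × 0.9352 = 406.93 W/m².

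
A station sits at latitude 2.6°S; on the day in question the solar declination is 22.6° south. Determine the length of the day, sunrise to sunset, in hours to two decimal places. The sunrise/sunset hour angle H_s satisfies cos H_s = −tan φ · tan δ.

12.14 hours

−tan φ tan δ = −(-0.0454)(-0.4163) = -0.0189; H_s = arccos(-0.0189) = 91.08°.
Day length = 2 H_s / 15° h⁻¹ = 182.16° / 15 = 12.144 h.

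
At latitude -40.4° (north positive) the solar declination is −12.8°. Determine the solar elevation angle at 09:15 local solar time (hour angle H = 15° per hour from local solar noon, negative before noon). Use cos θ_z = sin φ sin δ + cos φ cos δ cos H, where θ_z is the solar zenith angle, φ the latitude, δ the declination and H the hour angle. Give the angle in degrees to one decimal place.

Hour angle H = 15° × (9.25 − 12) = -41.25°.
cos θ_z = sin φ sin δ + cos φ cos δ cos H = (-0.6481)(-0.2215) + (0.7615)(0.9751)(0.7518) = 0.7018.
θ_z = arccos(0.7018) = 45.43°, so the elevation is 90° − 45.43° = 44.57°.

44.6°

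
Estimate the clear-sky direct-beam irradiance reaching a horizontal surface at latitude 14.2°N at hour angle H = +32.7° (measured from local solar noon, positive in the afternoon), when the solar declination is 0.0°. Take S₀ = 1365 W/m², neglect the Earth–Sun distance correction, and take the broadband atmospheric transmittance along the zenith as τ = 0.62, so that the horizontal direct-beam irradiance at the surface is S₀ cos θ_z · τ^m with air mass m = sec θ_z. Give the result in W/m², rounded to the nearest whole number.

With φ = 14.2°, δ = 0.0°, H = 32.70°: sin φ sin δ = 0.0000, cos φ cos δ cos H = 0.8158, so cos θ_z = 0.8158.
Air mass m = 1/cos θ_z = 1/0.8158 = 1.226; τ^m = 0.62^1.226 = 0.5565.
Surface direct beam = 1365 × 0.8158 × 0.5565 = 619.70 W/m².

620 W/m²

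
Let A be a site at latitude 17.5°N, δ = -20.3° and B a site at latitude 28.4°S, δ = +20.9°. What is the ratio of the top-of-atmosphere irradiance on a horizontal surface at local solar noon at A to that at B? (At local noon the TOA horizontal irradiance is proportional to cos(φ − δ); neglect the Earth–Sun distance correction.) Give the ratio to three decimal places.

A: cos θ_z = cos(17.5° − (-20.3°)) = 0.7902.
B: cos θ_z = cos(-28.4° − (20.9°)) = 0.6521.
Ratio A/B = 0.7902 / 0.6521 = 1.2118.

1.212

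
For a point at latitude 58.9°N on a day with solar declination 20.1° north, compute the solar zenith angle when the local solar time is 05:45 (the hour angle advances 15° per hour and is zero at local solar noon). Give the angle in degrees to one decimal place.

74.8°

Hour angle H = 15° × (5.75 − 12) = -93.75°.
cos θ_z = sin(58.9°) sin(20.1°) + cos(58.9°) cos(20.1°) cos(-93.75°) = 0.2943 + -0.0317 = 0.2626.
θ_z = arccos(0.2626) = 74.78°.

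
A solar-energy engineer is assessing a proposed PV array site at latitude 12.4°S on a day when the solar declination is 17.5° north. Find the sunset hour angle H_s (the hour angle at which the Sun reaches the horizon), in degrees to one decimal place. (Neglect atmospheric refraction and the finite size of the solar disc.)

cos H_s = −tan(-12.4°) · tan(17.5°) = 0.0693, so H_s = arccos(0.0693) = 86.03°.

86.0°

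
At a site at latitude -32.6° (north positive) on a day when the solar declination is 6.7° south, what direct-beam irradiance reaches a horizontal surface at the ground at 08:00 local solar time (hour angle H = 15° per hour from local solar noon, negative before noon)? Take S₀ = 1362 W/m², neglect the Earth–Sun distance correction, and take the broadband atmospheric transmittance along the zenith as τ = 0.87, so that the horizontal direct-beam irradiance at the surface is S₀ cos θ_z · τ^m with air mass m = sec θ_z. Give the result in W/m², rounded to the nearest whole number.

Hour angle H = 15° × (8 − 12) = -60.00°.
With φ = -32.6°, δ = -6.7°, H = -60.00°: sin φ sin δ = 0.0629, cos φ cos δ cos H = 0.4183, so cos θ_z = 0.4812.
Air mass m = 1/cos θ_z = 1/0.4812 = 2.078; τ^m = 0.87^2.078 = 0.7487.
Surface direct beam = 1362 × 0.4812 × 0.7487 = 490.69 W/m².

491 W/m²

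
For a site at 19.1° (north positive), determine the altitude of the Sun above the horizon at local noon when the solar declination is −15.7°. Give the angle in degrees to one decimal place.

At local solar noon the hour angle is zero, so the elevation is 90° − |φ − δ| = 90° − |19.1° − (-15.7°)| = 90° − 34.8° = 55.2°.

55.2°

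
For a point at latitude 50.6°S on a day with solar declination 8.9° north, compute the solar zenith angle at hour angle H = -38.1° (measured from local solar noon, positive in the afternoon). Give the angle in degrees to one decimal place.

68.0°

cos θ_z = sin φ sin δ + cos φ cos δ cos H = (-0.7727)(0.1547) + (0.6347)(0.9880)(0.7869) = 0.3739.
θ_z = arccos(0.3739) = 68.04°.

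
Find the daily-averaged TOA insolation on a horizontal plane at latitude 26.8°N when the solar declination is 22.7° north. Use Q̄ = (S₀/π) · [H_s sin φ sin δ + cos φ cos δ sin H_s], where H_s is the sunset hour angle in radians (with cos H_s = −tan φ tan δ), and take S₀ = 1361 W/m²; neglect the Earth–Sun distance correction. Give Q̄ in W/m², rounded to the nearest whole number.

483 W/m²

cos H_s = −tan(26.8°) · tan(22.7°) = -0.2113, so H_s = arccos(-0.2113) = 102.20°. In radians, H_s = 1.7837.
H_s sin φ sin δ = 1.7837 × 0.4509 × 0.3859 = 0.3104.
cos φ cos δ sin H_s = 0.8926 × 0.9225 × 0.9774 = 0.8048.
Q̄ = (1361/π) × (0.3104 + 0.8048) = 433.22 × 1.1152 = 483.13 W/m².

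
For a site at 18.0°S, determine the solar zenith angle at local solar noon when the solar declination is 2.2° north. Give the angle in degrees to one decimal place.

20.2°

At local solar noon the hour angle is zero, so the zenith angle is |φ − δ| = |-18.0° − (2.2°)| = 20.2°.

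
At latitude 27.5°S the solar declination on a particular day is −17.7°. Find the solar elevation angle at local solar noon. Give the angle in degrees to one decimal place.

At local solar noon the hour angle is zero, so the elevation is 90° − |φ − δ| = 90° − |-27.5° − (-17.7°)| = 90° − 9.8° = 80.2°.

80.2°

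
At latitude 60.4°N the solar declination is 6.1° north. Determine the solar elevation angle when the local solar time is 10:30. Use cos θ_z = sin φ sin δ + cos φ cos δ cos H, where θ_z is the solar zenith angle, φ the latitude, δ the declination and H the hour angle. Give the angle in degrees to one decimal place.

Hour angle H = 15° × (10.5 − 12) = -22.50°.
cos θ_z = sin φ sin δ + cos φ cos δ cos H = (0.8695)(0.1063) + (0.4939)(0.9943)(0.9239) = 0.5461.
θ_z = arccos(0.5461) = 56.90°, so the elevation is 90° − 56.90° = 33.10°.

33.1°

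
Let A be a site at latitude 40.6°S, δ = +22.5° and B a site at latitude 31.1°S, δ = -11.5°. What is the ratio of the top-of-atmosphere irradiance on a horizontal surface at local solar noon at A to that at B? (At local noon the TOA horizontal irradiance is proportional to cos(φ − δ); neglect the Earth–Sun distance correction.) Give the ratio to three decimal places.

A: cos θ_z = cos(-40.6° − (22.5°)) = 0.4524.
B: cos θ_z = cos(-31.1° − (-11.5°)) = 0.9421.
Ratio A/B = 0.4524 / 0.9421 = 0.4802.

0.480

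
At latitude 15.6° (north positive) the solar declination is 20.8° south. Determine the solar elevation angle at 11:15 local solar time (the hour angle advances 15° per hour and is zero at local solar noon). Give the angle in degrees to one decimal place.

Hour angle H = 15° × (11.25 − 12) = -11.25°.
With φ = 15.6°, δ = -20.8°, H = -11.25°: sin φ sin δ = -0.0955, cos φ cos δ cos H = 0.8831, so cos θ_z = 0.7876.
θ_z = arccos(0.7876) = 38.04°, so the elevation is 90° − 38.04° = 51.96°.

52.0°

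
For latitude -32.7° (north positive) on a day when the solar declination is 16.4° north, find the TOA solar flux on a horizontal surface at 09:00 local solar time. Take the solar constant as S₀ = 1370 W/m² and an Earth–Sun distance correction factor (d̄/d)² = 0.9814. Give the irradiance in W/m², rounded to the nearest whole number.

562 W/m²

Hour angle H = 15° × (9 − 12) = -45.00°.
With φ = -32.7°, δ = 16.4°, H = -45.00°: sin φ sin δ = -0.1525, cos φ cos δ cos H = 0.5708, so cos θ_z = 0.4183.
Top-of-atmosphere irradiance = S₀ (d̄/d)² cos θ_z = 1370 × 0.9814 × 0.4183 = 562.41 W/m².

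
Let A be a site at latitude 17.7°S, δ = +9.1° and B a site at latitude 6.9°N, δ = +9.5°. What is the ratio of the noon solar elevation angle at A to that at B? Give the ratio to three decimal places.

0.723

A: 90° − |-17.7 − (9.1)| = 63.20°.
B: 90° − |6.9 − (9.5)| = 87.40°.
Ratio A/B = 63.2000 / 87.4000 = 0.7231.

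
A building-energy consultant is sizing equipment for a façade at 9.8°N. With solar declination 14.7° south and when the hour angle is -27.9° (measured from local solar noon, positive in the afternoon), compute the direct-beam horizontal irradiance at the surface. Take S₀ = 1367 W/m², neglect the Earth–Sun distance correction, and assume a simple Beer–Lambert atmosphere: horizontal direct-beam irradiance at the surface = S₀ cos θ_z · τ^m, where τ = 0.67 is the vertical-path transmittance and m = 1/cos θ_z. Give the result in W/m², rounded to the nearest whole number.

662 W/m²

cos θ_z = sin φ sin δ + cos φ cos δ cos H = (0.1702)(-0.2538) + (0.9854)(0.9673)(0.8838) = 0.7992.
Air mass m = 1/cos θ_z = 1/0.7992 = 1.251; τ^m = 0.67^1.251 = 0.6059.
Surface direct beam = 1367 × 0.7992 × 0.6059 = 661.95 W/m².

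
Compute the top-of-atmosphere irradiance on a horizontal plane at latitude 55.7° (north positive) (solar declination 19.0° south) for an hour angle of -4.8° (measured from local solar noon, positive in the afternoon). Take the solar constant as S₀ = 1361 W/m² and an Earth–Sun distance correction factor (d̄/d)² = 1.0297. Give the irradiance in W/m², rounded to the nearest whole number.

367 W/m²

cos θ_z = sin φ sin δ + cos φ cos δ cos H = (0.8261)(-0.3256) + (0.5635)(0.9455)(0.9965) = 0.2619.
Top-of-atmosphere irradiance = S₀ (d̄/d)² cos θ_z = 1361 × 1.0297 × 0.2619 = 367.03 W/m².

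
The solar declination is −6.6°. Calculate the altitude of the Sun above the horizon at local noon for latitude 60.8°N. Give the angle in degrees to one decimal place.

At local solar noon the hour angle is zero, so the elevation is 90° − |φ − δ| = 90° − |60.8° − (-6.6°)| = 90° − 67.4° = 22.6°.

22.6°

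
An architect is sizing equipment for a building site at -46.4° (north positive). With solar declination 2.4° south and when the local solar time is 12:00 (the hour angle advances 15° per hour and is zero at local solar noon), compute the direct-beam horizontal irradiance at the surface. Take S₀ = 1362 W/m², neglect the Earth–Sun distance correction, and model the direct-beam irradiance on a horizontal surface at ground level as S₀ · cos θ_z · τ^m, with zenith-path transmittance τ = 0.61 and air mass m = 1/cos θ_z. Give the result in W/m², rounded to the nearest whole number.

493 W/m²

Hour angle H = 15° × (12 − 12) = 0.00°.
cos θ_z = sin(-46.4°) sin(-2.4°) + cos(-46.4°) cos(-2.4°) cos(0.00°) = 0.0303 + 0.6890 = 0.7193.
Air mass m = 1/cos θ_z = 1/0.7193 = 1.390; τ^m = 0.61^1.390 = 0.5030.
Surface direct beam = 1362 × 0.7193 × 0.5030 = 492.78 W/m².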